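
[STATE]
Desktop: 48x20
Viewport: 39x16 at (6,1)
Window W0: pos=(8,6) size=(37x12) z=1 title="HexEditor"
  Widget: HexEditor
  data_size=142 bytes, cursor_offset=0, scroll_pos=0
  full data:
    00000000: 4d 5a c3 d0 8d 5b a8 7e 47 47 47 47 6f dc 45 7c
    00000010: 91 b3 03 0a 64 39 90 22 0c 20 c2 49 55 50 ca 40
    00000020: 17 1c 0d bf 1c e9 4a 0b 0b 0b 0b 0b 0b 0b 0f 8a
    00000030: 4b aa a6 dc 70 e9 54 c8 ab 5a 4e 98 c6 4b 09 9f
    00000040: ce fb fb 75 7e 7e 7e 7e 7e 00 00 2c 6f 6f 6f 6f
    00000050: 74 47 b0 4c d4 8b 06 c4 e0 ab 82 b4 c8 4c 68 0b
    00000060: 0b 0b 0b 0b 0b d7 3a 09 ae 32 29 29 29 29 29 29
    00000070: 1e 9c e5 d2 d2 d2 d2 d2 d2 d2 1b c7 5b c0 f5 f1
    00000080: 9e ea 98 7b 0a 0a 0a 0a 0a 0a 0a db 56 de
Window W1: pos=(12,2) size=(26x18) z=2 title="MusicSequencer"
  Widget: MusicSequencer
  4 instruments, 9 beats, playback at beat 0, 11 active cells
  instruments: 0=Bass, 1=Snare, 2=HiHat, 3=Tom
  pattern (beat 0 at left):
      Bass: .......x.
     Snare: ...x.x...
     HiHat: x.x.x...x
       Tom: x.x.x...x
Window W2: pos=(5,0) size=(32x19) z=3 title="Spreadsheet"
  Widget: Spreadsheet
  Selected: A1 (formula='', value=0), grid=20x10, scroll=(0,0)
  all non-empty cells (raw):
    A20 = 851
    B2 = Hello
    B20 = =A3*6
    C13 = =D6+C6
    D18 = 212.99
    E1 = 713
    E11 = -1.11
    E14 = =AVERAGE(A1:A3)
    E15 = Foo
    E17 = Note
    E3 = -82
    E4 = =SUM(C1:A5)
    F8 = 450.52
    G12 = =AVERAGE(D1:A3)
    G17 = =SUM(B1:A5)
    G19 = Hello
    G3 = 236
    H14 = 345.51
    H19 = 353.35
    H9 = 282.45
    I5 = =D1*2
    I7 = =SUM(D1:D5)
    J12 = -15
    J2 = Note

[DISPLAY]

 Spreadsheet                  ┃        
──────────────────────────────┨┓       
A1:                           ┃┃       
       A       B       C      ┃┨       
------------------------------┃┃       
  1      [0]       0       0  ┃┃━━━━━━┓
  2        0Hello          0  ┃┃      ┃
  3        0       0       0  ┃┃──────┨
  4        0       0       0  ┃┃8 7e  ┃
  5        0       0       0  ┃┃0 22  ┃
  6        0       0       0  ┃┃a 0b  ┃
  7        0       0       0  ┃┃4 c8  ┃
  8        0       0       0  ┃┃e 7e  ┃
  9        0       0       0  ┃┃6 c4  ┃
 10        0       0       0  ┃┃a 09  ┃
 11        0       0       0  ┃┃2 d2  ┃


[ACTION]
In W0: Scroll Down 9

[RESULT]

 Spreadsheet                  ┃        
──────────────────────────────┨┓       
A1:                           ┃┃       
       A       B       C      ┃┨       
------------------------------┃┃       
  1      [0]       0       0  ┃┃━━━━━━┓
  2        0Hello          0  ┃┃      ┃
  3        0       0       0  ┃┃──────┨
  4        0       0       0  ┃┃a 0a  ┃
  5        0       0       0  ┃┃      ┃
  6        0       0       0  ┃┃      ┃
  7        0       0       0  ┃┃      ┃
  8        0       0       0  ┃┃      ┃
  9        0       0       0  ┃┃      ┃
 10        0       0       0  ┃┃      ┃
 11        0       0       0  ┃┃      ┃


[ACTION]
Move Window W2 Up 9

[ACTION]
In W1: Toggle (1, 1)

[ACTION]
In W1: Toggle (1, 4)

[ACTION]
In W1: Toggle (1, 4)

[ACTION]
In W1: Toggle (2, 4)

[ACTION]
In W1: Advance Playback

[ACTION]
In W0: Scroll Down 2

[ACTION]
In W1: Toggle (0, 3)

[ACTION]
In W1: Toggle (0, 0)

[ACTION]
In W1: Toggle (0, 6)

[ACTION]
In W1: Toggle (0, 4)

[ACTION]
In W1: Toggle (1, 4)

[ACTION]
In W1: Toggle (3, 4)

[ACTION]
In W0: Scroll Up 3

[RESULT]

 Spreadsheet                  ┃        
──────────────────────────────┨┓       
A1:                           ┃┃       
       A       B       C      ┃┨       
------------------------------┃┃       
  1      [0]       0       0  ┃┃━━━━━━┓
  2        0Hello          0  ┃┃      ┃
  3        0       0       0  ┃┃──────┨
  4        0       0       0  ┃┃6 c4  ┃
  5        0       0       0  ┃┃a 09  ┃
  6        0       0       0  ┃┃2 d2  ┃
  7        0       0       0  ┃┃a 0a  ┃
  8        0       0       0  ┃┃      ┃
  9        0       0       0  ┃┃      ┃
 10        0       0       0  ┃┃      ┃
 11        0       0       0  ┃┃      ┃


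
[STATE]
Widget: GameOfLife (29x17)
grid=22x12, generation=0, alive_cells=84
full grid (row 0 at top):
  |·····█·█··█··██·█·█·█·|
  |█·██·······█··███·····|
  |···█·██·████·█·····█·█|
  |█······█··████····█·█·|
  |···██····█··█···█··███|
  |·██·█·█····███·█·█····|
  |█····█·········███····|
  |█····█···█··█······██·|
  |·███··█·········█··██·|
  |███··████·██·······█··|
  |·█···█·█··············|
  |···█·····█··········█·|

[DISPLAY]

Gen: 0                       
·····█·█··█··██·█·█·█·       
█·██·······█··███·····       
···█·██·████·█·····█·█       
█······█··████····█·█·       
···██····█··█···█··███       
·██·█·█····███·█·█····       
█····█·········███····       
█····█···█··█······██·       
·███··█·········█··██·       
███··████·██·······█··       
·█···█·█··············       
···█·····█··········█·       
                             
                             
                             
                             


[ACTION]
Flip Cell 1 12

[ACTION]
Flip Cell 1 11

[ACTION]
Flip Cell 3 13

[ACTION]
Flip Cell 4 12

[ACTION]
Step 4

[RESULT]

Gen: 4                       
·················████·       
···········███··█····█       
···········███····█··█       
··········█····█·███·█       
··········███··█······       
···········█·███····█·       
██···██···██·██·····█·       
····██····██·█········       
····█·····████········       
····███···············       
······················       
······················       
                             
                             
                             
                             


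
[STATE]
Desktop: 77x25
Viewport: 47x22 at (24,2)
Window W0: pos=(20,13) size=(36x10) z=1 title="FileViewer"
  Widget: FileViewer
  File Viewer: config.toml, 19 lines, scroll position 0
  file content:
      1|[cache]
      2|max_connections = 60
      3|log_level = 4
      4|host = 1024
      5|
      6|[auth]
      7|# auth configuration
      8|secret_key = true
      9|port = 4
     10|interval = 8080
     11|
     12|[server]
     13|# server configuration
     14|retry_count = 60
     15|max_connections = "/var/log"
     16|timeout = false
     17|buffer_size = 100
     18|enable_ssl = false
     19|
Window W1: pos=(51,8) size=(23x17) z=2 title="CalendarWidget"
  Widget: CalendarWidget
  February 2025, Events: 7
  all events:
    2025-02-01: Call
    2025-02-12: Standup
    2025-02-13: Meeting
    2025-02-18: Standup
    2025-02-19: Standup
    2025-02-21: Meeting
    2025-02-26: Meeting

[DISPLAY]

                                               
                                               
                                               
                                               
                                               
                                               
                           ┏━━━━━━━━━━━━━━━━━━━
                           ┃ CalendarWidget    
                           ┠───────────────────
                           ┃    February 2025  
                           ┃Mo Tu We Th Fr Sa S
━━━━━━━━━━━━━━━━━━━━━━━━━━━┃                1* 
leViewer                   ┃ 3  4  5  6  7  8  
───────────────────────────┃10 11 12* 13* 14 15
che]                       ┃17 18* 19* 20 21* 2
_connections = 60          ┃24 25 26* 27 28    
_level = 4                 ┃                   
t = 1024                   ┃                   
                           ┃                   
th]                        ┃                   
━━━━━━━━━━━━━━━━━━━━━━━━━━━┃                   
                           ┃                   


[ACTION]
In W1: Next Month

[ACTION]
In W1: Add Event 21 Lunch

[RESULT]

                                               
                                               
                                               
                                               
                                               
                                               
                           ┏━━━━━━━━━━━━━━━━━━━
                           ┃ CalendarWidget    
                           ┠───────────────────
                           ┃      March 2025   
                           ┃Mo Tu We Th Fr Sa S
━━━━━━━━━━━━━━━━━━━━━━━━━━━┃                1  
leViewer                   ┃ 3  4  5  6  7  8  
───────────────────────────┃10 11 12 13 14 15 1
che]                       ┃17 18 19 20 21* 22 
_connections = 60          ┃24 25 26 27 28 29 3
_level = 4                 ┃31                 
t = 1024                   ┃                   
                           ┃                   
th]                        ┃                   
━━━━━━━━━━━━━━━━━━━━━━━━━━━┃                   
                           ┃                   


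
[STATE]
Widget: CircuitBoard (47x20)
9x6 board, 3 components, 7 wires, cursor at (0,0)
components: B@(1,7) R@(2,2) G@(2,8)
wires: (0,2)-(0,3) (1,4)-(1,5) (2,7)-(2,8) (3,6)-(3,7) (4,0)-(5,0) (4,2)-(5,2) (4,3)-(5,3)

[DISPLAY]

   0 1 2 3 4 5 6 7 8                           
0  [.]      · ─ ·                              
                                               
1                   · ─ ·       B              
                                               
2           R                   · ─ G          
                                               
3                           · ─ ·              
                                               
4   ·       ·   ·                              
    │       │   │                              
5   ·       ·   ·                              
Cursor: (0,0)                                  
                                               
                                               
                                               
                                               
                                               
                                               
                                               


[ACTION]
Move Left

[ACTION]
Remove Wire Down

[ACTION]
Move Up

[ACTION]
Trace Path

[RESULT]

   0 1 2 3 4 5 6 7 8                           
0  [.]      · ─ ·                              
                                               
1                   · ─ ·       B              
                                               
2           R                   · ─ G          
                                               
3                           · ─ ·              
                                               
4   ·       ·   ·                              
    │       │   │                              
5   ·       ·   ·                              
Cursor: (0,0)  Trace: No connections           
                                               
                                               
                                               
                                               
                                               
                                               
                                               


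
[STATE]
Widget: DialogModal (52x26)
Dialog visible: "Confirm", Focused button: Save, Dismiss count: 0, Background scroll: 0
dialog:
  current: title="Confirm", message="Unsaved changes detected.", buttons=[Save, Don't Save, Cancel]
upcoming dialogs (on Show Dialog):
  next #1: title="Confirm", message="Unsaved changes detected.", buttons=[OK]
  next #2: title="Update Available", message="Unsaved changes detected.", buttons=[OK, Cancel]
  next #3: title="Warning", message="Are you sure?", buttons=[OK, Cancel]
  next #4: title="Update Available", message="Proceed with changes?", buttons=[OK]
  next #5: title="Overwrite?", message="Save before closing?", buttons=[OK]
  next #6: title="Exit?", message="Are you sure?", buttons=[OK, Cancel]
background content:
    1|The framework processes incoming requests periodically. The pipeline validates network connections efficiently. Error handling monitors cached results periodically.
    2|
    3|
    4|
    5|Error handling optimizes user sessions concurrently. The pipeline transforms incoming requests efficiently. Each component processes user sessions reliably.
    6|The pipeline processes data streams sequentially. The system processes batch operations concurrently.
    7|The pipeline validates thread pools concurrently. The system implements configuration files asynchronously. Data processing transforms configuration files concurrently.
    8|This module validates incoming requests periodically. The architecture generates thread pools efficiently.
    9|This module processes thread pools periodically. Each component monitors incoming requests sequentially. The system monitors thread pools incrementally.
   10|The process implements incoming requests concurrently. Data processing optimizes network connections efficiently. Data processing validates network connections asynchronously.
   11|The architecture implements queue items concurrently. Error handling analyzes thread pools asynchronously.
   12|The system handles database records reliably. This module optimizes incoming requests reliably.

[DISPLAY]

The framework processes incoming requests periodical
                                                    
                                                    
                                                    
Error handling optimizes user sessions concurrently.
The pipeline processes data streams sequentially. Th
The pipeline validates thread pools concurrently. Th
This module validates incoming requests periodically
This module processes thread pools periodically. Eac
The process implements incoming requests concurrentl
The archit┌──────────────────────────────┐ncurrently
The system│           Confirm            │ly. This m
          │  Unsaved changes detected.   │          
          │ [Save]  Don't Save   Cancel  │          
          └──────────────────────────────┘          
                                                    
                                                    
                                                    
                                                    
                                                    
                                                    
                                                    
                                                    
                                                    
                                                    
                                                    


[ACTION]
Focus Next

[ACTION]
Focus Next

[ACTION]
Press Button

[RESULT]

The framework processes incoming requests periodical
                                                    
                                                    
                                                    
Error handling optimizes user sessions concurrently.
The pipeline processes data streams sequentially. Th
The pipeline validates thread pools concurrently. Th
This module validates incoming requests periodically
This module processes thread pools periodically. Eac
The process implements incoming requests concurrentl
The architecture implements queue items concurrently
The system handles database records reliably. This m
                                                    
                                                    
                                                    
                                                    
                                                    
                                                    
                                                    
                                                    
                                                    
                                                    
                                                    
                                                    
                                                    
                                                    


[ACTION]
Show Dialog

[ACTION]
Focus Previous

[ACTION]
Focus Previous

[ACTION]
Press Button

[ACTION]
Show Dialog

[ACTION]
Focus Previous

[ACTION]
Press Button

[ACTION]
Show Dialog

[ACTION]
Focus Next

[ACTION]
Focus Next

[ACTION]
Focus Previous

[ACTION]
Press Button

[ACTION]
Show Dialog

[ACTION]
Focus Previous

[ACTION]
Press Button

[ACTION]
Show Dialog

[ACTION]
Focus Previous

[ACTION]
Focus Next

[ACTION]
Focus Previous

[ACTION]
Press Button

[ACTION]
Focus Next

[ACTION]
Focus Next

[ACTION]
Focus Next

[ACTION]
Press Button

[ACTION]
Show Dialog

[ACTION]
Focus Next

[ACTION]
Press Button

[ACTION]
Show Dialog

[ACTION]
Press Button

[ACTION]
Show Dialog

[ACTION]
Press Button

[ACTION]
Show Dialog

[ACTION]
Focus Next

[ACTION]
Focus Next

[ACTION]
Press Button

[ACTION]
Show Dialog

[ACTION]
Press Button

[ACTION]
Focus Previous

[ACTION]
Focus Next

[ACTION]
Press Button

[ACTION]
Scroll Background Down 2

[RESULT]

                                                    
                                                    
Error handling optimizes user sessions concurrently.
The pipeline processes data streams sequentially. Th
The pipeline validates thread pools concurrently. Th
This module validates incoming requests periodically
This module processes thread pools periodically. Eac
The process implements incoming requests concurrentl
The architecture implements queue items concurrently
The system handles database records reliably. This m
                                                    
                                                    
                                                    
                                                    
                                                    
                                                    
                                                    
                                                    
                                                    
                                                    
                                                    
                                                    
                                                    
                                                    
                                                    
                                                    


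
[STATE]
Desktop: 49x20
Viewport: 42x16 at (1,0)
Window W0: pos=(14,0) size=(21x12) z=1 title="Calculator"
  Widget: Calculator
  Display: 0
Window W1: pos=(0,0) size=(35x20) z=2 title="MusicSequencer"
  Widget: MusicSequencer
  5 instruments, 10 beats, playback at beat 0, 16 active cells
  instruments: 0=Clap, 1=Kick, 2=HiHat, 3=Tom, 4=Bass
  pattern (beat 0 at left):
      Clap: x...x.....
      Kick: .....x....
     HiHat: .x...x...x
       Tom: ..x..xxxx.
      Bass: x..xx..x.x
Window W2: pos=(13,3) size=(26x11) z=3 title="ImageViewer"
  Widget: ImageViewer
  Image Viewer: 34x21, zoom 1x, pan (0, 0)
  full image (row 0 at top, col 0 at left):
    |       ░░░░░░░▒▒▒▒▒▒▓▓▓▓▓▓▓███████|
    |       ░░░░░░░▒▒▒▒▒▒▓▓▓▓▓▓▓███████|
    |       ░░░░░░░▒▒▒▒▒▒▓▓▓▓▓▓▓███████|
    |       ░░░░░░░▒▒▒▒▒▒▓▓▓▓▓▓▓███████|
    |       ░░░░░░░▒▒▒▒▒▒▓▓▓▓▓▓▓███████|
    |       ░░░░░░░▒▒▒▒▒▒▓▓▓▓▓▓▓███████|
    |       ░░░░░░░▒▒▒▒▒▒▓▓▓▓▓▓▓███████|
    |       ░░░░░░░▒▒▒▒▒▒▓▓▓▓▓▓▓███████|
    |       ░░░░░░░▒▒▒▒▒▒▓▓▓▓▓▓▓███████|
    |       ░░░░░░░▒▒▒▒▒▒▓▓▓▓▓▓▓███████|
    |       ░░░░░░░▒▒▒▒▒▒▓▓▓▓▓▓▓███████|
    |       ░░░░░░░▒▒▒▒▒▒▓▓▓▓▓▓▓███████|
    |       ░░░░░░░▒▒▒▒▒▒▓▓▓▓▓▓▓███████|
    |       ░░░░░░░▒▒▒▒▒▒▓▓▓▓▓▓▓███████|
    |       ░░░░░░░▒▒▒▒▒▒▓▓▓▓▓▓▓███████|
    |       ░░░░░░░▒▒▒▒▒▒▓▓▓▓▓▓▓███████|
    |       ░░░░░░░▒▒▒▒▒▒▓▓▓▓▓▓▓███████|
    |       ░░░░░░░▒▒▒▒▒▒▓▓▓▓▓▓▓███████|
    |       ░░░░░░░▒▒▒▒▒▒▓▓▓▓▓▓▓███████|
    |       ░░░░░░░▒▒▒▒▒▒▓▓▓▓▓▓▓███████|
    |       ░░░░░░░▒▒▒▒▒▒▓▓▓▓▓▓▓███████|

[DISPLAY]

━━━━━━━━━━━━━━━━━━━━━━━━━━━━━━━━━┓        
 MusicSequencer                  ┃        
─────────────────────────────────┨        
      ▼12345┏━━━━━━━━━━━━━━━━━━━━━━━━┓    
  Clap█···█·┃ ImageViewer            ┃    
  Kick·····█┠────────────────────────┨    
 HiHat·█···█┃       ░░░░░░░▒▒▒▒▒▒▓▓▓▓┃    
   Tom··█··█┃       ░░░░░░░▒▒▒▒▒▒▓▓▓▓┃    
  Bass█··██·┃       ░░░░░░░▒▒▒▒▒▒▓▓▓▓┃    
            ┃       ░░░░░░░▒▒▒▒▒▒▓▓▓▓┃    
            ┃       ░░░░░░░▒▒▒▒▒▒▓▓▓▓┃    
            ┃       ░░░░░░░▒▒▒▒▒▒▓▓▓▓┃    
            ┃       ░░░░░░░▒▒▒▒▒▒▓▓▓▓┃    
            ┗━━━━━━━━━━━━━━━━━━━━━━━━┛    
                                 ┃        
                                 ┃        


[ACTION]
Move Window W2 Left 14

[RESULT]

━━━━━━━━━━━━━━━━━━━━━━━━━━━━━━━━━┓        
 MusicSequencer                  ┃        
─────────────────────────────────┨        
━━━━━━━━━━━━━━━━━━━━━━━━┓        ┃        
 ImageViewer            ┃        ┃        
────────────────────────┨        ┃        
       ░░░░░░░▒▒▒▒▒▒▓▓▓▓┃        ┃        
       ░░░░░░░▒▒▒▒▒▒▓▓▓▓┃        ┃        
       ░░░░░░░▒▒▒▒▒▒▓▓▓▓┃        ┃        
       ░░░░░░░▒▒▒▒▒▒▓▓▓▓┃        ┃        
       ░░░░░░░▒▒▒▒▒▒▓▓▓▓┃        ┃        
       ░░░░░░░▒▒▒▒▒▒▓▓▓▓┃        ┃        
       ░░░░░░░▒▒▒▒▒▒▓▓▓▓┃        ┃        
━━━━━━━━━━━━━━━━━━━━━━━━┛        ┃        
                                 ┃        
                                 ┃        


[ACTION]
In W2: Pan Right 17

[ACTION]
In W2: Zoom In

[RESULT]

━━━━━━━━━━━━━━━━━━━━━━━━━━━━━━━━━┓        
 MusicSequencer                  ┃        
─────────────────────────────────┨        
━━━━━━━━━━━━━━━━━━━━━━━━┓        ┃        
 ImageViewer            ┃        ┃        
────────────────────────┨        ┃        
░░░░░░░░░░░▒▒▒▒▒▒▒▒▒▒▒▒▓┃        ┃        
░░░░░░░░░░░▒▒▒▒▒▒▒▒▒▒▒▒▓┃        ┃        
░░░░░░░░░░░▒▒▒▒▒▒▒▒▒▒▒▒▓┃        ┃        
░░░░░░░░░░░▒▒▒▒▒▒▒▒▒▒▒▒▓┃        ┃        
░░░░░░░░░░░▒▒▒▒▒▒▒▒▒▒▒▒▓┃        ┃        
░░░░░░░░░░░▒▒▒▒▒▒▒▒▒▒▒▒▓┃        ┃        
░░░░░░░░░░░▒▒▒▒▒▒▒▒▒▒▒▒▓┃        ┃        
━━━━━━━━━━━━━━━━━━━━━━━━┛        ┃        
                                 ┃        
                                 ┃        


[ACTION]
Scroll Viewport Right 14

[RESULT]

━━━━━━━━━━━━━━━━━━━━━━━━━━━┓              
Sequencer                  ┃              
───────────────────────────┨              
━━━━━━━━━━━━━━━━━━┓        ┃              
Viewer            ┃        ┃              
──────────────────┨        ┃              
░░░░░▒▒▒▒▒▒▒▒▒▒▒▒▓┃        ┃              
░░░░░▒▒▒▒▒▒▒▒▒▒▒▒▓┃        ┃              
░░░░░▒▒▒▒▒▒▒▒▒▒▒▒▓┃        ┃              
░░░░░▒▒▒▒▒▒▒▒▒▒▒▒▓┃        ┃              
░░░░░▒▒▒▒▒▒▒▒▒▒▒▒▓┃        ┃              
░░░░░▒▒▒▒▒▒▒▒▒▒▒▒▓┃        ┃              
░░░░░▒▒▒▒▒▒▒▒▒▒▒▒▓┃        ┃              
━━━━━━━━━━━━━━━━━━┛        ┃              
                           ┃              
                           ┃              


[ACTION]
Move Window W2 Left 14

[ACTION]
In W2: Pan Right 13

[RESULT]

━━━━━━━━━━━━━━━━━━━━━━━━━━━┓              
Sequencer                  ┃              
───────────────────────────┨              
━━━━━━━━━━━━━━━━━━┓        ┃              
Viewer            ┃        ┃              
──────────────────┨        ┃              
▒▒▒▒▓▓▓▓▓▓▓▓▓▓▓▓▓▓┃        ┃              
▒▒▒▒▓▓▓▓▓▓▓▓▓▓▓▓▓▓┃        ┃              
▒▒▒▒▓▓▓▓▓▓▓▓▓▓▓▓▓▓┃        ┃              
▒▒▒▒▓▓▓▓▓▓▓▓▓▓▓▓▓▓┃        ┃              
▒▒▒▒▓▓▓▓▓▓▓▓▓▓▓▓▓▓┃        ┃              
▒▒▒▒▓▓▓▓▓▓▓▓▓▓▓▓▓▓┃        ┃              
▒▒▒▒▓▓▓▓▓▓▓▓▓▓▓▓▓▓┃        ┃              
━━━━━━━━━━━━━━━━━━┛        ┃              
                           ┃              
                           ┃              


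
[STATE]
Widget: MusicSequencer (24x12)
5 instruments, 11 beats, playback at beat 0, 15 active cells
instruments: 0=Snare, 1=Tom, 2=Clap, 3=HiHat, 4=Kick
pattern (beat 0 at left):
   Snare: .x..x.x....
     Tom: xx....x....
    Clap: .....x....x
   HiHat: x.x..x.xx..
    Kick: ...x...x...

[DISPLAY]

      ▼1234567890       
 Snare·█··█·█····       
   Tom██····█····       
  Clap·····█····█       
 HiHat█·█··█·██··       
  Kick···█···█···       
                        
                        
                        
                        
                        
                        


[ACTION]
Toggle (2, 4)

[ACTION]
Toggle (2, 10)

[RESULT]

      ▼1234567890       
 Snare·█··█·█····       
   Tom██····█····       
  Clap····██·····       
 HiHat█·█··█·██··       
  Kick···█···█···       
                        
                        
                        
                        
                        
                        


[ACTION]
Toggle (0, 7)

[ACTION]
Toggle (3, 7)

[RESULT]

      ▼1234567890       
 Snare·█··█·██···       
   Tom██····█····       
  Clap····██·····       
 HiHat█·█··█··█··       
  Kick···█···█···       
                        
                        
                        
                        
                        
                        


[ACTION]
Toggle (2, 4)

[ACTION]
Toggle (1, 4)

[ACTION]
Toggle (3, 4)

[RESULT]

      ▼1234567890       
 Snare·█··█·██···       
   Tom██··█·█····       
  Clap·····█·····       
 HiHat█·█·██··█··       
  Kick···█···█···       
                        
                        
                        
                        
                        
                        


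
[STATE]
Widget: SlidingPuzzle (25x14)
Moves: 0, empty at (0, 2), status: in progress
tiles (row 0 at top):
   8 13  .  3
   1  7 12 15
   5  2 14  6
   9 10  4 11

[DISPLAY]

┌────┬────┬────┬────┐    
│  8 │ 13 │    │  3 │    
├────┼────┼────┼────┤    
│  1 │  7 │ 12 │ 15 │    
├────┼────┼────┼────┤    
│  5 │  2 │ 14 │  6 │    
├────┼────┼────┼────┤    
│  9 │ 10 │  4 │ 11 │    
└────┴────┴────┴────┘    
Moves: 0                 
                         
                         
                         
                         


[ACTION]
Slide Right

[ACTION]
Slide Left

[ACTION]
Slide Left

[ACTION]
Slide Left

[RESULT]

┌────┬────┬────┬────┐    
│  8 │ 13 │  3 │    │    
├────┼────┼────┼────┤    
│  1 │  7 │ 12 │ 15 │    
├────┼────┼────┼────┤    
│  5 │  2 │ 14 │  6 │    
├────┼────┼────┼────┤    
│  9 │ 10 │  4 │ 11 │    
└────┴────┴────┴────┘    
Moves: 3                 
                         
                         
                         
                         


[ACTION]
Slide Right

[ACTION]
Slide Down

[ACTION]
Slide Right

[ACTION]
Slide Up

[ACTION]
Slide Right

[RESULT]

┌────┬────┬────┬────┐    
│  8 │  7 │ 13 │  3 │    
├────┼────┼────┼────┤    
│    │  1 │ 12 │ 15 │    
├────┼────┼────┼────┤    
│  5 │  2 │ 14 │  6 │    
├────┼────┼────┼────┤    
│  9 │ 10 │  4 │ 11 │    
└────┴────┴────┴────┘    
Moves: 7                 
                         
                         
                         
                         


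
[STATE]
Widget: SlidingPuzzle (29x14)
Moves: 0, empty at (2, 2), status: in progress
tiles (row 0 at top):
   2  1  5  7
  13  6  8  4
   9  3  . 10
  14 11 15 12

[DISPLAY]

┌────┬────┬────┬────┐        
│  2 │  1 │  5 │  7 │        
├────┼────┼────┼────┤        
│ 13 │  6 │  8 │  4 │        
├────┼────┼────┼────┤        
│  9 │  3 │    │ 10 │        
├────┼────┼────┼────┤        
│ 14 │ 11 │ 15 │ 12 │        
└────┴────┴────┴────┘        
Moves: 0                     
                             
                             
                             
                             


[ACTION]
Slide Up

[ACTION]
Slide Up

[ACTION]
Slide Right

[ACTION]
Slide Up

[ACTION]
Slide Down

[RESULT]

┌────┬────┬────┬────┐        
│  2 │  1 │  5 │  7 │        
├────┼────┼────┼────┤        
│ 13 │  6 │  8 │  4 │        
├────┼────┼────┼────┤        
│  9 │    │ 15 │ 10 │        
├────┼────┼────┼────┤        
│ 14 │  3 │ 11 │ 12 │        
└────┴────┴────┴────┘        
Moves: 3                     
                             
                             
                             
                             


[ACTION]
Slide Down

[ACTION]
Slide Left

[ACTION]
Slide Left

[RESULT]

┌────┬────┬────┬────┐        
│  2 │  1 │  5 │  7 │        
├────┼────┼────┼────┤        
│ 13 │  8 │  4 │    │        
├────┼────┼────┼────┤        
│  9 │  6 │ 15 │ 10 │        
├────┼────┼────┼────┤        
│ 14 │  3 │ 11 │ 12 │        
└────┴────┴────┴────┘        
Moves: 6                     
                             
                             
                             
                             


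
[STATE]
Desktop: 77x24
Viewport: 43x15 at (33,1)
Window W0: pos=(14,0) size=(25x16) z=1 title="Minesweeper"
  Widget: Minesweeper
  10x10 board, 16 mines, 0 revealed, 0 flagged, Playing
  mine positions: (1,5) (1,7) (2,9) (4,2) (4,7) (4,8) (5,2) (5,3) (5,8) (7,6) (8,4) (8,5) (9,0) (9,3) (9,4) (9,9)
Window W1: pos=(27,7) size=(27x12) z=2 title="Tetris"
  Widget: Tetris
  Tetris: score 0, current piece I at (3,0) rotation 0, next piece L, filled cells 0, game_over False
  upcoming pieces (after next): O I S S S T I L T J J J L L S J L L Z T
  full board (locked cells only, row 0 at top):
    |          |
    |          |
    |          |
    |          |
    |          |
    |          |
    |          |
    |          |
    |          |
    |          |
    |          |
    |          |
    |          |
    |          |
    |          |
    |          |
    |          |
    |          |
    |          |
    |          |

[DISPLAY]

     ┃                                     
─────┨                                     
     ┃                                     
     ┃                                     
     ┃                                     
     ┃                                     
━━━━━━━━━━━━━━━━━━━━┓                      
is                  ┃                      
────────────────────┨                      
     │Next:         ┃                      
     │  ▒           ┃                      
     │▒▒▒           ┃                      
     │              ┃                      
     │              ┃                      
     │              ┃                      


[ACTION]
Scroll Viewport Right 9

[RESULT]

    ┃                                      
────┨                                      
    ┃                                      
    ┃                                      
    ┃                                      
    ┃                                      
━━━━━━━━━━━━━━━━━━━┓                       
s                  ┃                       
───────────────────┨                       
    │Next:         ┃                       
    │  ▒           ┃                       
    │▒▒▒           ┃                       
    │              ┃                       
    │              ┃                       
    │              ┃                       


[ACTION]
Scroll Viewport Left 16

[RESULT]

nesweeper           ┃                      
────────────────────┨                      
■■■■■■■             ┃                      
■■■■■■■             ┃                      
■■■■■■■             ┃                      
■■■■■■■             ┃                      
■■■■■■■  ┏━━━━━━━━━━━━━━━━━━━━━━━━━┓       
■■■■■■■  ┃ Tetris                  ┃       
■■■■■■■  ┠─────────────────────────┨       
■■■■■■■  ┃          │Next:         ┃       
■■■■■■■  ┃          │  ▒           ┃       
■■■■■■■  ┃          │▒▒▒           ┃       
         ┃          │              ┃       
         ┃          │              ┃       
━━━━━━━━━┃          │              ┃       


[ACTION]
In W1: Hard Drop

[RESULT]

nesweeper           ┃                      
────────────────────┨                      
■■■■■■■             ┃                      
■■■■■■■             ┃                      
■■■■■■■             ┃                      
■■■■■■■             ┃                      
■■■■■■■  ┏━━━━━━━━━━━━━━━━━━━━━━━━━┓       
■■■■■■■  ┃ Tetris                  ┃       
■■■■■■■  ┠─────────────────────────┨       
■■■■■■■  ┃          │Next:         ┃       
■■■■■■■  ┃          │▓▓            ┃       
■■■■■■■  ┃          │▓▓            ┃       
         ┃          │              ┃       
         ┃          │              ┃       
━━━━━━━━━┃          │              ┃       


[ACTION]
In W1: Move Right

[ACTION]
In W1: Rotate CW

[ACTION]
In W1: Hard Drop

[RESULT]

nesweeper           ┃                      
────────────────────┨                      
■■■■■■■             ┃                      
■■■■■■■             ┃                      
■■■■■■■             ┃                      
■■■■■■■             ┃                      
■■■■■■■  ┏━━━━━━━━━━━━━━━━━━━━━━━━━┓       
■■■■■■■  ┃ Tetris                  ┃       
■■■■■■■  ┠─────────────────────────┨       
■■■■■■■  ┃          │Next:         ┃       
■■■■■■■  ┃          │████          ┃       
■■■■■■■  ┃          │              ┃       
         ┃          │              ┃       
         ┃    ▒     │              ┃       
━━━━━━━━━┃    ▒     │              ┃       
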